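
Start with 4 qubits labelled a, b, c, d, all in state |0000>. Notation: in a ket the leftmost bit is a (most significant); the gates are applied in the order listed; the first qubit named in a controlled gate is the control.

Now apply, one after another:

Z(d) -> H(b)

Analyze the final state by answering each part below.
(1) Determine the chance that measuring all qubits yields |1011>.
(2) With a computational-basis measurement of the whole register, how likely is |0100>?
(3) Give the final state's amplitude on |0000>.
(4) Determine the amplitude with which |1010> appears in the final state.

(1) The probability of measuring |1011> is 0.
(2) A full measurement returns |0100> with probability 1/2.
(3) The amplitude on |0000> is sqrt(2)/2.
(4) The final state's coefficient on |1010> equals 0.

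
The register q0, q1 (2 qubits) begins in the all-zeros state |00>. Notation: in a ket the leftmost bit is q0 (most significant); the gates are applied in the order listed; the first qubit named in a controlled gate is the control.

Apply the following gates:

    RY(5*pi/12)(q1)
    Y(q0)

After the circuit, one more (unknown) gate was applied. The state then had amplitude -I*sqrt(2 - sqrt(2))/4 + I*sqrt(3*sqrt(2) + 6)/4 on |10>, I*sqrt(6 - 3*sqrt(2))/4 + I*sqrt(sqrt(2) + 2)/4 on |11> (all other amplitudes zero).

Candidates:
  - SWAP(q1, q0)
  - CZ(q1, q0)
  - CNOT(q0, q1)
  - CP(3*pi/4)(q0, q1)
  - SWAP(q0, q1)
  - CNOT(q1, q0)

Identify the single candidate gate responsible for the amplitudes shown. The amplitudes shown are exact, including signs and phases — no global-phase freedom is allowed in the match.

The unique candidate consistent with the amplitudes is CNOT(q0, q1).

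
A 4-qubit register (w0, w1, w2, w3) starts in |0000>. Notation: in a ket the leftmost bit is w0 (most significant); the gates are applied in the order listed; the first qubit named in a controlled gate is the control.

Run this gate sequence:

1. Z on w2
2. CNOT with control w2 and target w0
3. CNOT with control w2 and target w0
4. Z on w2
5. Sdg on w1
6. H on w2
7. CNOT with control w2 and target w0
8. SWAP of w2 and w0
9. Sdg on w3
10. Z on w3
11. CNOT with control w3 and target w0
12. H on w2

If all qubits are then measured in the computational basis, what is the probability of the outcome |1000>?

The probability of measuring |1000> is 1/4. Key observation: the block from step 1 through step 4 cancels to the identity and can be dropped.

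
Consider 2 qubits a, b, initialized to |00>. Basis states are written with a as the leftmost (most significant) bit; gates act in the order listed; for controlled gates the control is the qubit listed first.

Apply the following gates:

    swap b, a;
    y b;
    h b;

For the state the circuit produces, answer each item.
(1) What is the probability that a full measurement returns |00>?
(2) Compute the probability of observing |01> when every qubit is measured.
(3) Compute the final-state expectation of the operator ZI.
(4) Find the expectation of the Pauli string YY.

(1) The probability of measuring |00> is 1/2.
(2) Outcome |01> occurs with probability 1/2.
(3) The expectation value of ZI is 1.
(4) In the final state, YY has expectation 0.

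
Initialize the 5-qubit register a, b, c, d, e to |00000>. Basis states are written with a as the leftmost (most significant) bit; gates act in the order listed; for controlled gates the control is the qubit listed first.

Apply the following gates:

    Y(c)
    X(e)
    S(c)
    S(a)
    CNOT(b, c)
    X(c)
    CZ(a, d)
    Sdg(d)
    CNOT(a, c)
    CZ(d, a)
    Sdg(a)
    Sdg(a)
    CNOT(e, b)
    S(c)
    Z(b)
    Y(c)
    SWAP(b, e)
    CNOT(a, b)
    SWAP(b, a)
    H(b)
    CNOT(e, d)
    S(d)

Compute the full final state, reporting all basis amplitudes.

The final amplitudes are -sqrt(2)/2 on |10111>, -sqrt(2)/2 on |11111>, and 0 on every other basis state.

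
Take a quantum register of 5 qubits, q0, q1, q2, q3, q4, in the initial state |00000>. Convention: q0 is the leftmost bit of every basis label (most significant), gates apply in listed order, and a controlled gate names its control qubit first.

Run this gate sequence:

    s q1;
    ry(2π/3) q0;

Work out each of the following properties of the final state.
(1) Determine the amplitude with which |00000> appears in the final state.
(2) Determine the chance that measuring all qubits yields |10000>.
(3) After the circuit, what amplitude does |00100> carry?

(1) The amplitude on |00000> is 1/2.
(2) A full measurement returns |10000> with probability 3/4.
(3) The final state's coefficient on |00100> equals 0.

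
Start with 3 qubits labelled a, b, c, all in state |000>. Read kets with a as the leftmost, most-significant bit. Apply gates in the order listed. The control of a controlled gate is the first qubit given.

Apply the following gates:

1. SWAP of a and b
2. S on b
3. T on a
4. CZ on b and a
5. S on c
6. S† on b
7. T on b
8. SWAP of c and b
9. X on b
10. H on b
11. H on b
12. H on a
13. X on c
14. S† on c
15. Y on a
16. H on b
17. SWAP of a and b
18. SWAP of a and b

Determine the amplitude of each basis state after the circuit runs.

The final amplitudes are 0 on |000>, -1/2 on |001>, 0 on |010>, 1/2 on |011>, 0 on |100>, 1/2 on |101>, 0 on |110>, -1/2 on |111>.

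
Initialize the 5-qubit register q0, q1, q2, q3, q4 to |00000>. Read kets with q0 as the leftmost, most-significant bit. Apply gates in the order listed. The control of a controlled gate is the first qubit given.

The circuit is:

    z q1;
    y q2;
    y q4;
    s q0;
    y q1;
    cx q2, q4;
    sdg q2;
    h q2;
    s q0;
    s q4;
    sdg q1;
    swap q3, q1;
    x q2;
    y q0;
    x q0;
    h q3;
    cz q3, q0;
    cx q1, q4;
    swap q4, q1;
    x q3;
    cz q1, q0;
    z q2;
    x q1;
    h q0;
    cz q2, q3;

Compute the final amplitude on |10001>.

|10001> carries amplitude 0 in the final state.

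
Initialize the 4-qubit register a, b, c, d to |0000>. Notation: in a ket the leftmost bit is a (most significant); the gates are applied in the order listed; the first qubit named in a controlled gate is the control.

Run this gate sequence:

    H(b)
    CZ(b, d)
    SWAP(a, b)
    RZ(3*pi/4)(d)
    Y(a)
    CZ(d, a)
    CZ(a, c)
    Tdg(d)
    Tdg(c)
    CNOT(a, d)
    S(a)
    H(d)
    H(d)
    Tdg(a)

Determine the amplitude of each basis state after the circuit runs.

The final amplitudes are -sqrt(2)*exp(I*pi/8)/2 on |0000>, sqrt(2)*exp(3*I*pi/8)/2 on |1001>, and 0 on every other basis state.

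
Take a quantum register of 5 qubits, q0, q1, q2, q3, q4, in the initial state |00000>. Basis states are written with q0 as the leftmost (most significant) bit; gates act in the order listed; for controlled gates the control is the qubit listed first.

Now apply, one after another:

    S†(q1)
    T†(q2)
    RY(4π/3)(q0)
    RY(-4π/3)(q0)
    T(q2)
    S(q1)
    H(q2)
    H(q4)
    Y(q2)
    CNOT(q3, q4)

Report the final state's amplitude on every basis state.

After the circuit, the state carries amplitude -I/2 on |00000>, -I/2 on |00001>, I/2 on |00100>, I/2 on |00101>, and 0 on every other basis state. Key observation: the block from step 1 through step 6 cancels to the identity and can be dropped.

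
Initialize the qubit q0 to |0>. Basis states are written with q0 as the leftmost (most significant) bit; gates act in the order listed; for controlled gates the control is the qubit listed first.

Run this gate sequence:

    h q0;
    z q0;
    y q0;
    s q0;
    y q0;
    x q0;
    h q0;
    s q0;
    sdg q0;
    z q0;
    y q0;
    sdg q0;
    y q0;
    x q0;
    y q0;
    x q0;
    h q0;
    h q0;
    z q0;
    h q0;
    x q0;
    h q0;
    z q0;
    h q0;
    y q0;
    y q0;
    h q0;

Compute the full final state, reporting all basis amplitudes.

After the circuit, the state carries amplitude -1/2 + I/2 on |0>, -1/2 + I/2 on |1>. Key observation: steps 20-23 multiply out to the identity, so the circuit reduces to the remaining gates.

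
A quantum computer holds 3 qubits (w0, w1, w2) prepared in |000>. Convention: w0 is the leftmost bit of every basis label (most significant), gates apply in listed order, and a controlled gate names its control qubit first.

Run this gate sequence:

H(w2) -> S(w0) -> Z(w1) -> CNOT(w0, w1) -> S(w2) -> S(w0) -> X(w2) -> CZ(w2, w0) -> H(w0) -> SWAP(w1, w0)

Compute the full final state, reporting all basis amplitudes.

The final amplitudes are I/2 on |000>, 1/2 on |001>, I/2 on |010>, 1/2 on |011>, 0 on |100>, 0 on |101>, 0 on |110>, 0 on |111>.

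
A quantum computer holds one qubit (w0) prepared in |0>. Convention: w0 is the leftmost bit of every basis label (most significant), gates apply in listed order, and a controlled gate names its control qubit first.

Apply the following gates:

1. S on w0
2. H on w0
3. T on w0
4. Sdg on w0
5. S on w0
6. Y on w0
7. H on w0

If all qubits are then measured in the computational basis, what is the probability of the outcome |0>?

A full measurement returns |0> with probability 1/2 - sqrt(2)/4.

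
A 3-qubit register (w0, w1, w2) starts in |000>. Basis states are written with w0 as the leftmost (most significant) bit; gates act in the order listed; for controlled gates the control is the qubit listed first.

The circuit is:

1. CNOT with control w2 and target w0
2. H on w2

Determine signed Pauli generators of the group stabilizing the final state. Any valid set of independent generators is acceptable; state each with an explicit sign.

The final state is stabilized by the group generated by +IIX, +ZII, +IZI; other independent generating sets are equally valid.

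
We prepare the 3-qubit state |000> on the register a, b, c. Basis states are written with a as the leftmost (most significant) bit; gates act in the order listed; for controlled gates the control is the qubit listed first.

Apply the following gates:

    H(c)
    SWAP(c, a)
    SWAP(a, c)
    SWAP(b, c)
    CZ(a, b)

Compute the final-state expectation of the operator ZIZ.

In the final state, ZIZ has expectation 1.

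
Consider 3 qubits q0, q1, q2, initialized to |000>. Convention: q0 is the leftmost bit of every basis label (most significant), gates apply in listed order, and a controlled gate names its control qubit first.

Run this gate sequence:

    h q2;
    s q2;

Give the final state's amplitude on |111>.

The amplitude on |111> is 0.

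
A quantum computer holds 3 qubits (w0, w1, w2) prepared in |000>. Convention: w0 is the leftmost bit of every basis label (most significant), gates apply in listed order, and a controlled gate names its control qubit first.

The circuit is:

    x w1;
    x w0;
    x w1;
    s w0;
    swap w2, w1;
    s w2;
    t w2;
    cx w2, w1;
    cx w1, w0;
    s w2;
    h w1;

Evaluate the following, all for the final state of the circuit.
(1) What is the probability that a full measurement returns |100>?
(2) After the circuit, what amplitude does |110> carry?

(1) Outcome |100> occurs with probability 1/2.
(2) |110> carries amplitude sqrt(2)*I/2 in the final state.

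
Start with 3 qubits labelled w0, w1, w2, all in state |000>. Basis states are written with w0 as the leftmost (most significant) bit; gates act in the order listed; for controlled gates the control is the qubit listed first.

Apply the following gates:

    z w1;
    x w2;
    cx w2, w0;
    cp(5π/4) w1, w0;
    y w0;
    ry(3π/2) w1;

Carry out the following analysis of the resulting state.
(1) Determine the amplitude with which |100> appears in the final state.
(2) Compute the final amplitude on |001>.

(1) The final state's coefficient on |100> equals 0.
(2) The amplitude on |001> is sqrt(2)*I/2.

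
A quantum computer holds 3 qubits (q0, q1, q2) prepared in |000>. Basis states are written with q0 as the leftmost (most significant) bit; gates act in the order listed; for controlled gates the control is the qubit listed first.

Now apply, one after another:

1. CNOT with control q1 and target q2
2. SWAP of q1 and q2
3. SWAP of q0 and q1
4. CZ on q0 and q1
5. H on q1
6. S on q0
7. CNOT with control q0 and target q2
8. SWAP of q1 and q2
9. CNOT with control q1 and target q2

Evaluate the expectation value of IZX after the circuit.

The observable IZX averages to 1.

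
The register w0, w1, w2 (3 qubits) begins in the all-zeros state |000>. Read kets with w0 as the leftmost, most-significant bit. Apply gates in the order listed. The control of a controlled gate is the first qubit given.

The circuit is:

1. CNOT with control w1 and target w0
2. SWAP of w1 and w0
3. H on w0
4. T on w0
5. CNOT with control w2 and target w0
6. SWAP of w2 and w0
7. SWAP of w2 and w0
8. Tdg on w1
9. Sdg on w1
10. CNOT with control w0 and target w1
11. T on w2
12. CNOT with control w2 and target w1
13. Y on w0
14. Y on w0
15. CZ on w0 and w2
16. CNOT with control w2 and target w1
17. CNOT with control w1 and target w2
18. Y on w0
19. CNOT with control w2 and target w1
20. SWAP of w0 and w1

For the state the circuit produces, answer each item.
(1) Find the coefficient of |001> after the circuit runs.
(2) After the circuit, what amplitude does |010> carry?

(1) |001> carries amplitude -sqrt(2)*exp(3*I*pi/4)/2 in the final state. Key observation: steps 6-7 multiply out to the identity, so the circuit reduces to the remaining gates.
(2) |010> carries amplitude sqrt(2)*I/2 in the final state.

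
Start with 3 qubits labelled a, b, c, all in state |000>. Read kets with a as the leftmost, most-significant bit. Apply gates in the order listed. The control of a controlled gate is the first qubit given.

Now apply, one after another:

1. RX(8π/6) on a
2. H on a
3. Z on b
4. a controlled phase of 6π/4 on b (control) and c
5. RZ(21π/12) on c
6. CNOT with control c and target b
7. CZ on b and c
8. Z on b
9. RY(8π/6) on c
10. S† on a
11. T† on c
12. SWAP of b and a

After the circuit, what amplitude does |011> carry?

|011> carries amplitude (-sqrt(6) + 3*sqrt(2)*I)*exp(3*I*pi/8)/8 in the final state.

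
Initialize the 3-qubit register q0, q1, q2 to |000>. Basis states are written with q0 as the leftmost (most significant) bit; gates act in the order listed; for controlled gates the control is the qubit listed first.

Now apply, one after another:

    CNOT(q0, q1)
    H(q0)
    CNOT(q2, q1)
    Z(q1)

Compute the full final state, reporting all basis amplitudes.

After the circuit, the state carries amplitude sqrt(2)/2 on |000>, sqrt(2)/2 on |100>, and 0 on every other basis state.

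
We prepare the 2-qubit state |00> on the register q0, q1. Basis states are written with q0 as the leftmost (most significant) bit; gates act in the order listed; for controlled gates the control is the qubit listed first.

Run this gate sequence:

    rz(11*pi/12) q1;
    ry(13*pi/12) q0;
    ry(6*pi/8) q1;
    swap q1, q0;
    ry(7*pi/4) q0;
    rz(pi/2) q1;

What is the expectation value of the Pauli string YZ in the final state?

In the final state, YZ has expectation 0.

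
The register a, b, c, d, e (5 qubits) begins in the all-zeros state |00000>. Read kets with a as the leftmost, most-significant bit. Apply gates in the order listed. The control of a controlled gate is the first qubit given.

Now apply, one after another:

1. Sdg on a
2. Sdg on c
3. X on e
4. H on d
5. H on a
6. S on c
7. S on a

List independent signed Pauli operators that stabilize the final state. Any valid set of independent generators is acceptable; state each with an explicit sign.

The final state is stabilized by the group generated by +YIIII, +IIIXI, +IZIII, +IIZII, -IIIIZ; other independent generating sets are equally valid.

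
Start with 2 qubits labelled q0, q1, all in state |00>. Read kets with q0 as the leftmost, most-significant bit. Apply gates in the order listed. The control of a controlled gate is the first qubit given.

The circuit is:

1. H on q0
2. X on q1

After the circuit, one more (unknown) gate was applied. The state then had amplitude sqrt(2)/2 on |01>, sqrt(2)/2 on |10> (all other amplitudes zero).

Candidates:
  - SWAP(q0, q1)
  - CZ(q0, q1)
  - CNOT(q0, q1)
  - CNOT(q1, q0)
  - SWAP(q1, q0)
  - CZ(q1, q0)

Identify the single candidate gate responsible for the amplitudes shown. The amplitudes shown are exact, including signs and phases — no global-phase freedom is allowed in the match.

The applied gate was CNOT(q0, q1).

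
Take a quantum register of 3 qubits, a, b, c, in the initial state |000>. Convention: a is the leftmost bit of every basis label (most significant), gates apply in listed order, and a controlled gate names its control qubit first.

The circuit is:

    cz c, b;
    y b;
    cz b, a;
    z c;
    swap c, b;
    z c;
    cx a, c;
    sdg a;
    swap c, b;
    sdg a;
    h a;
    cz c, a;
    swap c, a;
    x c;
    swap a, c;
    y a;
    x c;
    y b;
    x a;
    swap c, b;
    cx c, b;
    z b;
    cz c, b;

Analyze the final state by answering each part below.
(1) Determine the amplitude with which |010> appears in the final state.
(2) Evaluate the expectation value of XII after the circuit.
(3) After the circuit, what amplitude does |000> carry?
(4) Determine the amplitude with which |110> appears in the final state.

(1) The final state's coefficient on |010> equals sqrt(2)*I/2.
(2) In the final state, XII has expectation -1.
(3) |000> carries amplitude 0 in the final state.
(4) |110> carries amplitude -sqrt(2)*I/2 in the final state.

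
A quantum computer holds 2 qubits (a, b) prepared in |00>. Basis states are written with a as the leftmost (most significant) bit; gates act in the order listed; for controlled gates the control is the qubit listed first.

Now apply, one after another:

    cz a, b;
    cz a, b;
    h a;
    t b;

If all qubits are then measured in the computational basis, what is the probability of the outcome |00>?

A full measurement returns |00> with probability 1/2. Key observation: gates 1-2 undo each other exactly, leaving only the rest of the circuit to track.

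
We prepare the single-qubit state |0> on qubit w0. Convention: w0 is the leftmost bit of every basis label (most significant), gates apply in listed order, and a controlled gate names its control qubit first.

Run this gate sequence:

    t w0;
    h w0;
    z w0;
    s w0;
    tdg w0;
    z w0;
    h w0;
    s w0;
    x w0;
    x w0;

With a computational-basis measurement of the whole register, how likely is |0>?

A full measurement returns |0> with probability sqrt(2)/4 + 1/2. Key observation: gates 9-10 undo each other exactly, leaving only the rest of the circuit to track.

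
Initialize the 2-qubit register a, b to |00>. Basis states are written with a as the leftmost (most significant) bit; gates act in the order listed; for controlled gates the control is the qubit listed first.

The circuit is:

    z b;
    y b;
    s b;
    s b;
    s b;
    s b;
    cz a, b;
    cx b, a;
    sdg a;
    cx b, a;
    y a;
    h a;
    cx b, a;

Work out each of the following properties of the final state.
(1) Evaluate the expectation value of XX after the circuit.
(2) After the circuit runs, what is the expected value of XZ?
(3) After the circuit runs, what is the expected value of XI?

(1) The expectation value of XX is 0.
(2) The expectation value of XZ is 1.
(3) The observable XI averages to -1.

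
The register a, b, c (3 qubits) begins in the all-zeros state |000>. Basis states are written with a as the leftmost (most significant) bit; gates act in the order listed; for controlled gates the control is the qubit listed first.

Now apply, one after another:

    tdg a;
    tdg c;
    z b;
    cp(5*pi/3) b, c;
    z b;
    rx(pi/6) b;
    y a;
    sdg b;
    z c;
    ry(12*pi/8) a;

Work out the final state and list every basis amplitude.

After the circuit, the state carries amplitude I*(-sqrt(3) - 1)/4 on |000>, 0 on |001>, I*(-1 + sqrt(3))/4 on |010>, 0 on |011>, I*(-sqrt(3) - 1)/4 on |100>, 0 on |101>, I*(-1 + sqrt(3))/4 on |110>, 0 on |111>.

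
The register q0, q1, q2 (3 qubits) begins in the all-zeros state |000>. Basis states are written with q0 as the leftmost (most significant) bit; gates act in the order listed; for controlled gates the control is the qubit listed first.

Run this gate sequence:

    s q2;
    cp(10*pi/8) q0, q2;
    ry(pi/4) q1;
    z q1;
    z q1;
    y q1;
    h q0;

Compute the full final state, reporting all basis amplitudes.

After the circuit, the state carries amplitude -I*sqrt(4 - 2*sqrt(2))/4 on |000>, 0 on |001>, I*sqrt(2*sqrt(2) + 4)/4 on |010>, 0 on |011>, -I*sqrt(4 - 2*sqrt(2))/4 on |100>, 0 on |101>, I*sqrt(2*sqrt(2) + 4)/4 on |110>, 0 on |111>.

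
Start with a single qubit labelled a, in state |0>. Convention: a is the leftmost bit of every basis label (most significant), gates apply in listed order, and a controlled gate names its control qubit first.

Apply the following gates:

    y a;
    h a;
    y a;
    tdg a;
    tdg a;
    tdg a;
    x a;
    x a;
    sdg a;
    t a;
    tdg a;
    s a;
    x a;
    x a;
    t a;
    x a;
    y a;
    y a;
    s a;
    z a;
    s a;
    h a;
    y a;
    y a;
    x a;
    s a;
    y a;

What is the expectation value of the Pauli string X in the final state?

The observable X averages to 1. Key observation: steps 7-14 multiply out to the identity, so the circuit reduces to the remaining gates.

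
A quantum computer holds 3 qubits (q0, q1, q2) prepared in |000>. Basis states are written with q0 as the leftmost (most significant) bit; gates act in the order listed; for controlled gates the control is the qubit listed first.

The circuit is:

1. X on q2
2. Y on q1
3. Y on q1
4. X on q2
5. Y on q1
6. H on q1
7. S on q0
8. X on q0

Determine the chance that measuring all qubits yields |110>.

Outcome |110> occurs with probability 1/2.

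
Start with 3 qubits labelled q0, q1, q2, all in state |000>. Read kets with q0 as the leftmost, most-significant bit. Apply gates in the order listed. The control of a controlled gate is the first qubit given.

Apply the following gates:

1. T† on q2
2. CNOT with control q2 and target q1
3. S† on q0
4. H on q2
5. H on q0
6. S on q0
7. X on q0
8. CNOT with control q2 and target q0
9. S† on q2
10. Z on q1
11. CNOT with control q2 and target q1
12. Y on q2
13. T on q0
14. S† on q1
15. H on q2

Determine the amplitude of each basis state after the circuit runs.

The resulting statevector has amplitude -sqrt(2)/4 on |000>, sqrt(2)/4 on |001>, sqrt(2)*I/4 on |010>, sqrt(2)*I/4 on |011>, sqrt(2)*exp(3*I*pi/4)/4 on |100>, -sqrt(2)*exp(3*I*pi/4)/4 on |101>, -sqrt(2)*exp(I*pi/4)/4 on |110>, -sqrt(2)*exp(I*pi/4)/4 on |111>.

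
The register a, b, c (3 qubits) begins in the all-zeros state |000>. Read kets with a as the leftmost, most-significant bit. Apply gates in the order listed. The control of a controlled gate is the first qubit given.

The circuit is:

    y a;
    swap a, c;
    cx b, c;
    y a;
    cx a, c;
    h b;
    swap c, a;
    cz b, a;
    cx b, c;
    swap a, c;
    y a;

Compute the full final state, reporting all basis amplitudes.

After the circuit, the state carries amplitude sqrt(2)*I/2 on |000>, -sqrt(2)*I/2 on |110>, and 0 on every other basis state.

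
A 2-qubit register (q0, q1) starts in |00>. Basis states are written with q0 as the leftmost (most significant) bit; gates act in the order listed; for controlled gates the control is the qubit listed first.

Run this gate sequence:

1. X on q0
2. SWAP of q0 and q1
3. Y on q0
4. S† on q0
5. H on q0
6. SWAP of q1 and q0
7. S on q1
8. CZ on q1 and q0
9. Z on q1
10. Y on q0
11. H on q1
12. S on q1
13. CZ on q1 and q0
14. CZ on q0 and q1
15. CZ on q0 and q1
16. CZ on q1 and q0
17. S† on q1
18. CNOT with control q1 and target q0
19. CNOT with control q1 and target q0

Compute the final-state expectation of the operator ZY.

The expectation value of ZY is 1. Key observation: the block from step 12 through step 17 cancels to the identity and can be dropped.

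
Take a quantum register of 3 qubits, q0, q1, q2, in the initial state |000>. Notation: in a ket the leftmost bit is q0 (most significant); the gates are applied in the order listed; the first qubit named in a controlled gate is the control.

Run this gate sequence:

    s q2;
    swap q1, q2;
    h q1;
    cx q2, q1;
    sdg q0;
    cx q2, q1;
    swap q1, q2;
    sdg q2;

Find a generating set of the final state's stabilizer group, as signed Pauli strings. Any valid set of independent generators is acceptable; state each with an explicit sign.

The final state is stabilized by the group generated by -IIY, +ZII, +IZI; other independent generating sets are equally valid.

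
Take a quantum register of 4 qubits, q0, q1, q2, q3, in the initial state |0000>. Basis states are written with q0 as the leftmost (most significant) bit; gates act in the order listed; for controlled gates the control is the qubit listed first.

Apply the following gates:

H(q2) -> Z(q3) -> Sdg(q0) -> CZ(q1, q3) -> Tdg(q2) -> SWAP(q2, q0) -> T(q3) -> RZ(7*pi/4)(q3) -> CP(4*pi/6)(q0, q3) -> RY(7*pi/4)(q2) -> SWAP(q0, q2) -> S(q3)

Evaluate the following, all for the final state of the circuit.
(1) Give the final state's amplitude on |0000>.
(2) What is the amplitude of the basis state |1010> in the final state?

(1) The final state's coefficient on |0000> equals sqrt(2*sqrt(2) + 4)*exp(I*pi/8)/4.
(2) The amplitude on |1010> is sqrt(4 - 2*sqrt(2))*exp(7*I*pi/8)/4.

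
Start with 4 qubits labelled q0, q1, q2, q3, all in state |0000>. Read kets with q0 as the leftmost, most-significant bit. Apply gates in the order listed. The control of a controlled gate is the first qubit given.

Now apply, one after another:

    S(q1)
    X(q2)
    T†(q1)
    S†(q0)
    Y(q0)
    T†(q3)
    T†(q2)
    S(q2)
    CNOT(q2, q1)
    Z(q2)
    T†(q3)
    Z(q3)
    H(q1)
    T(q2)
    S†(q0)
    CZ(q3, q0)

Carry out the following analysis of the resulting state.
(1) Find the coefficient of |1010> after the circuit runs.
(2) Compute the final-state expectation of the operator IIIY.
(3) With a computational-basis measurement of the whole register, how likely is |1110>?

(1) |1010> carries amplitude -sqrt(2)*I/2 in the final state.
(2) The observable IIIY averages to 0.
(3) The probability of measuring |1110> is 1/2.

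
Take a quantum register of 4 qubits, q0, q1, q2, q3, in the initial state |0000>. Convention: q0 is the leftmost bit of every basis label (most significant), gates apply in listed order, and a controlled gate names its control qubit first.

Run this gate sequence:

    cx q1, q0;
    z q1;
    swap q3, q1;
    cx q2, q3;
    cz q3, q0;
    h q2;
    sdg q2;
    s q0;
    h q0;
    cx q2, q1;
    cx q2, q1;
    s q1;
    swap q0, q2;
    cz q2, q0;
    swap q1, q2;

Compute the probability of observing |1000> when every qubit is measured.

A full measurement returns |1000> with probability 1/4.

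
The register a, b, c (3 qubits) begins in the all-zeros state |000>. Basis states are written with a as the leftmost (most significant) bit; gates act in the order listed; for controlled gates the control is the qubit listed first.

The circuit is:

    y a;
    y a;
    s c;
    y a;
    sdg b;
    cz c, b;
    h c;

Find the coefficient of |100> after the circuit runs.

The final state's coefficient on |100> equals sqrt(2)*I/2.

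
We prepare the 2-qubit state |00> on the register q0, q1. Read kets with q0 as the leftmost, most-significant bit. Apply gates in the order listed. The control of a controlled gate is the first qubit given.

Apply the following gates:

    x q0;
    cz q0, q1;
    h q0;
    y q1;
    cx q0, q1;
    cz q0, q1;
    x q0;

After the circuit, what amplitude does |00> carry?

The final state's coefficient on |00> equals -sqrt(2)*I/2.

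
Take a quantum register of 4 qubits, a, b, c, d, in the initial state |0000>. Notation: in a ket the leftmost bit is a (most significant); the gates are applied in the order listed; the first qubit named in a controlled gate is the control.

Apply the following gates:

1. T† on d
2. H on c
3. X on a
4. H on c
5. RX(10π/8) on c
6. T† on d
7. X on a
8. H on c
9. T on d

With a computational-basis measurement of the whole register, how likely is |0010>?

A full measurement returns |0010> with probability 1/2.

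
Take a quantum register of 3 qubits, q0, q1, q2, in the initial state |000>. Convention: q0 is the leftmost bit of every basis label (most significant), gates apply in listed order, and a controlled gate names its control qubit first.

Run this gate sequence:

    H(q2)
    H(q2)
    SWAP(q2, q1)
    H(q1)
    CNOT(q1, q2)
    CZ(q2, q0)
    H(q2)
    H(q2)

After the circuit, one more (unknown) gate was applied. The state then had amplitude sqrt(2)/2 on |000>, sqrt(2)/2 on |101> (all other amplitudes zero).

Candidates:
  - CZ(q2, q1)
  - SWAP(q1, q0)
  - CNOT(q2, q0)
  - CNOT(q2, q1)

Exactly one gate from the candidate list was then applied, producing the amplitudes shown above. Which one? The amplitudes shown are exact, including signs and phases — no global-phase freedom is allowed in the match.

It was SWAP(q1, q0) that produced the state shown.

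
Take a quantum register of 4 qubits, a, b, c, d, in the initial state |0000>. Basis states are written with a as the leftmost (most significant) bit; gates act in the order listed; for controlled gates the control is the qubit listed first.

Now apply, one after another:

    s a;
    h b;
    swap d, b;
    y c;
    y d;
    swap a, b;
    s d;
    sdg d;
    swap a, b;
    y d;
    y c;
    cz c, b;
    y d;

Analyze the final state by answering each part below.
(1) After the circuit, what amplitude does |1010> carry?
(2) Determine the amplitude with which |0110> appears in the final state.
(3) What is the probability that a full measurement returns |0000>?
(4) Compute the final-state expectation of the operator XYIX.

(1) The final state's coefficient on |1010> equals 0. Key observation: the block from step 4 through step 11 cancels to the identity and can be dropped.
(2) The final state's coefficient on |0110> equals 0.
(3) The probability of measuring |0000> is 1/2.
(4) In the final state, XYIX has expectation 0.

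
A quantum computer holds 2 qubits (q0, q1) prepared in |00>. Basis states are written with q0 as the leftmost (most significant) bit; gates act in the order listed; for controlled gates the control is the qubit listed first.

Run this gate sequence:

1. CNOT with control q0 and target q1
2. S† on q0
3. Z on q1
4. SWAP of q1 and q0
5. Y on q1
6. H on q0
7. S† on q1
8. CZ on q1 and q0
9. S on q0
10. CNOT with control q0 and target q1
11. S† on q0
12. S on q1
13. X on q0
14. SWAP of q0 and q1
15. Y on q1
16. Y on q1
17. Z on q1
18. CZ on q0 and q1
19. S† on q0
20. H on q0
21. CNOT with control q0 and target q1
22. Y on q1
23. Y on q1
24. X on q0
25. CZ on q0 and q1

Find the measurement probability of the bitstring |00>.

The probability of measuring |00> is 1/4.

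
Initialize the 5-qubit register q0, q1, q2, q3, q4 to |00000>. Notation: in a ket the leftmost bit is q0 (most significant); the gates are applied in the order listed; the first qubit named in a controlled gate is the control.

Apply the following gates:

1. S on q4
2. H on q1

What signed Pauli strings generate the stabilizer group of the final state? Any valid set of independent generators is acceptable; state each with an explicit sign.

One valid set of independent stabilizer generators is +IXIII, +ZIIII, +IIZII, +IIIZI, +IIIIZ (any independent generating set of the same group is equally correct).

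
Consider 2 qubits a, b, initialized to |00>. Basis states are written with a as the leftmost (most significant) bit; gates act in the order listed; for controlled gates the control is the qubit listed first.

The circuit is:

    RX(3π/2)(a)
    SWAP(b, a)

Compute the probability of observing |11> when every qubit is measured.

A full measurement returns |11> with probability 0.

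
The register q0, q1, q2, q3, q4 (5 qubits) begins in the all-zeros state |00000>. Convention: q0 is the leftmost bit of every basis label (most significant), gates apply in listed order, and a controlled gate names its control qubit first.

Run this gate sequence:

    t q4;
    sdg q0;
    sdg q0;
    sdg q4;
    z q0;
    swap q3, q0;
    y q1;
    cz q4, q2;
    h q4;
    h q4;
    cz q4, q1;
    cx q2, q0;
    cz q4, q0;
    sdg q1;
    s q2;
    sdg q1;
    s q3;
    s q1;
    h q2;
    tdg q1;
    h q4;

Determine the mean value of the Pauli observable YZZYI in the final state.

The expectation value of YZZYI is 0.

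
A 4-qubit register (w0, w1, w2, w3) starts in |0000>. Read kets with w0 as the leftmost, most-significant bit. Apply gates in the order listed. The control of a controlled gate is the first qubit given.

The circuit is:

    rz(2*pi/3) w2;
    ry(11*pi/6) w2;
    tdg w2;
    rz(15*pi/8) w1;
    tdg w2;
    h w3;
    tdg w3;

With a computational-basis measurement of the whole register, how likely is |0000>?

The probability of measuring |0000> is sqrt(3)/8 + 1/4.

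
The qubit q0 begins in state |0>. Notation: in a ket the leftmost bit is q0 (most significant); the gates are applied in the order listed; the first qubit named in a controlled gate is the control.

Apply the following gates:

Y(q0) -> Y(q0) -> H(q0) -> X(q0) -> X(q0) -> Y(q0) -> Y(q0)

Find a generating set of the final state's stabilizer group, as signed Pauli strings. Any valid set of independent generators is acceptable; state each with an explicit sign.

The stabilizer group can be generated by +X, among other valid generating sets.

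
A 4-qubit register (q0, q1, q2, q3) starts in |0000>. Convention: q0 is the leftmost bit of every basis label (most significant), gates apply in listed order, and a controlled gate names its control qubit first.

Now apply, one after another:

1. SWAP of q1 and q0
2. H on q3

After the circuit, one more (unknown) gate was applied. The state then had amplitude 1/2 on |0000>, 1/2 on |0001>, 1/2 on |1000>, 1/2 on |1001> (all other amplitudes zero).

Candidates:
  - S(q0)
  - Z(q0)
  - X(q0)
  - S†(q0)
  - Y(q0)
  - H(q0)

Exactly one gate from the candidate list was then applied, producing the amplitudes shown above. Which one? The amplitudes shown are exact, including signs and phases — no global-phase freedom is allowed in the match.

The applied gate was H(q0).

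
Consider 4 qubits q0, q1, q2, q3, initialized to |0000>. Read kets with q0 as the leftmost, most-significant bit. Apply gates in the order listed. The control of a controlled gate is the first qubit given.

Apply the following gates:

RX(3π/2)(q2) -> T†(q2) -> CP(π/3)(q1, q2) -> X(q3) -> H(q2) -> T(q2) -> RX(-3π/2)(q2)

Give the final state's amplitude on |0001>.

The amplitude on |0001> is 1/2.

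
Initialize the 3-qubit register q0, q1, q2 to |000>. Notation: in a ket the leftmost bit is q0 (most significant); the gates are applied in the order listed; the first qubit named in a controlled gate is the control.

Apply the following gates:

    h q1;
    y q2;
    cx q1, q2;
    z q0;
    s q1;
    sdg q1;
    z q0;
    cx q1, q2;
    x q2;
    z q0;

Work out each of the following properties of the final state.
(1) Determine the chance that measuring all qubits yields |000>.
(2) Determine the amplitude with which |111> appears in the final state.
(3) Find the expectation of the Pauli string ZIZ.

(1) The probability of measuring |000> is 1/2. Key observation: steps 3-8 multiply out to the identity, so the circuit reduces to the remaining gates.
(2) The amplitude on |111> is 0.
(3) In the final state, ZIZ has expectation 1.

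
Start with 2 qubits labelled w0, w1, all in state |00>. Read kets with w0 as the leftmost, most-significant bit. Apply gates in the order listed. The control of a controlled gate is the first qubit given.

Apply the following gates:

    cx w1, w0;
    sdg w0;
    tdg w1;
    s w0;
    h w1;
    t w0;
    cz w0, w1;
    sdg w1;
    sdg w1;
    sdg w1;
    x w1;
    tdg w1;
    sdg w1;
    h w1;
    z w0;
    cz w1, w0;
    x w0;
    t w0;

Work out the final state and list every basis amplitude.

After the circuit, the state carries amplitude 0 on |00>, 0 on |01>, -I/2 + exp(3*I*pi/4)/2 on |10>, exp(3*I*pi/4)/2 + I/2 on |11>.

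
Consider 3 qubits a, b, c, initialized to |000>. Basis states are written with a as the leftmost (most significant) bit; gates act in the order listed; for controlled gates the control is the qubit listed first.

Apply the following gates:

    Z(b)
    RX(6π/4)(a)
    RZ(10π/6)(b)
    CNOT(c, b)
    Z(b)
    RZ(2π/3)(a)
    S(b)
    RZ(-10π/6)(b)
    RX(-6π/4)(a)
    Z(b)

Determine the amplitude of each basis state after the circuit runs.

After the circuit, the state carries amplitude 1/2 on |000>, -sqrt(3)/2 on |100>, and 0 on every other basis state.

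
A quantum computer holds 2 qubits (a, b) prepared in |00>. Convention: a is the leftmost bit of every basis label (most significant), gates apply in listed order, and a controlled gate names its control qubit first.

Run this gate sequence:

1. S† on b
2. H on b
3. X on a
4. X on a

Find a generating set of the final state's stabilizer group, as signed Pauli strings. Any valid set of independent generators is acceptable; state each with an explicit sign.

The stabilizer group can be generated by +IX, +ZI, among other valid generating sets. Key observation: the block from step 3 through step 4 cancels to the identity and can be dropped.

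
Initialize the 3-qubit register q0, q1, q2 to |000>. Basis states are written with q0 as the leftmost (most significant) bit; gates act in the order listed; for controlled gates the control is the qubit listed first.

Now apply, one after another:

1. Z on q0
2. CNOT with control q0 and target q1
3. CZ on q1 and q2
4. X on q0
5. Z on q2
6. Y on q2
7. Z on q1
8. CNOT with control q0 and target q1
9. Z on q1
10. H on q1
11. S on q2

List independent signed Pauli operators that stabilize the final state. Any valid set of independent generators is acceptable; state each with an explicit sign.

One valid set of independent stabilizer generators is -IXI, -ZII, -IIZ (any independent generating set of the same group is equally correct).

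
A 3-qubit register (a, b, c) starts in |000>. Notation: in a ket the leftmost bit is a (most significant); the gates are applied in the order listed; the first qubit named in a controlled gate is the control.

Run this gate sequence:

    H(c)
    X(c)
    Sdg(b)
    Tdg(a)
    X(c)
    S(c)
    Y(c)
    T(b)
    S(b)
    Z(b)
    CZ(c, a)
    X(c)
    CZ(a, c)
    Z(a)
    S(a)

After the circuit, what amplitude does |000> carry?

|000> carries amplitude sqrt(2)*I/2 in the final state.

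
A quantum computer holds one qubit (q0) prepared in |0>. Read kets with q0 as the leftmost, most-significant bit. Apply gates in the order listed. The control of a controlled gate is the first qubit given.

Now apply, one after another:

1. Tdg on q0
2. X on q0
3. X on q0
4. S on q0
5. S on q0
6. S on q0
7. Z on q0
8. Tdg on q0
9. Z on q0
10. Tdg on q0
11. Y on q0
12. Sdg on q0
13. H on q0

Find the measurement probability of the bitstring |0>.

Outcome |0> occurs with probability 1/2.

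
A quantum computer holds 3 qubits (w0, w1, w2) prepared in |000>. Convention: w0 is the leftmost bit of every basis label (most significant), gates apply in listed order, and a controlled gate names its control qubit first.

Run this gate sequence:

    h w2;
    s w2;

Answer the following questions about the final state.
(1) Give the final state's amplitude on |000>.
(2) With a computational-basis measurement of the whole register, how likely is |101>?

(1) |000> carries amplitude sqrt(2)/2 in the final state.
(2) A full measurement returns |101> with probability 0.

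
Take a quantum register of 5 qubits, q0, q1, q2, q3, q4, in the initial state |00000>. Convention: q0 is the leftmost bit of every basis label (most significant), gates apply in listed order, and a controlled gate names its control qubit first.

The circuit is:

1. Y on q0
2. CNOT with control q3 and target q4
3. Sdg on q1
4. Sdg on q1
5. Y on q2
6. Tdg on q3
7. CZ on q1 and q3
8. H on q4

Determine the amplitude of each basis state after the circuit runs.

The resulting statevector has amplitude -sqrt(2)/2 on |10100>, -sqrt(2)/2 on |10101>, and 0 on every other basis state.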